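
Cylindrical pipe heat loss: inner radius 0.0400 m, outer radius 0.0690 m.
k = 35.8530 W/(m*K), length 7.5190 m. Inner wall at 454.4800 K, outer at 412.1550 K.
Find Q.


dT = 42.3250 K
ln(ro/ri) = 0.5452
Q = 2*pi*35.8530*7.5190*42.3250 / 0.5452 = 131487.6691 W

131487.6691 W


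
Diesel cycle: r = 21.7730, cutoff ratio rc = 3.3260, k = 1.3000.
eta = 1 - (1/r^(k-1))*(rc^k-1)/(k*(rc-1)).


r^(k-1) = 2.5199
rc^k = 4.7698
eta = 0.5052 = 50.5247%

50.5247%


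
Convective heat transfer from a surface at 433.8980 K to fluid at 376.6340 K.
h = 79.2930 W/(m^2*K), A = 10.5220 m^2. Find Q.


dT = 57.2640 K
Q = 79.2930 * 10.5220 * 57.2640 = 47776.5547 W

47776.5547 W


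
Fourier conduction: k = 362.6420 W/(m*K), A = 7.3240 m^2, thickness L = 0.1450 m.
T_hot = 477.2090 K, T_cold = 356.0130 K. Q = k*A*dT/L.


dT = 121.1960 K
Q = 362.6420 * 7.3240 * 121.1960 / 0.1450 = 2219968.0345 W

2219968.0345 W


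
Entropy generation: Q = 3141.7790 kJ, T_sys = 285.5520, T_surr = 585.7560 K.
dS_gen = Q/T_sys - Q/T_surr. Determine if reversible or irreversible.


dS_sys = 3141.7790/285.5520 = 11.0025 kJ/K
dS_surr = -3141.7790/585.7560 = -5.3636 kJ/K
dS_gen = 11.0025 - 5.3636 = 5.6388 kJ/K (irreversible)

dS_gen = 5.6388 kJ/K, irreversible


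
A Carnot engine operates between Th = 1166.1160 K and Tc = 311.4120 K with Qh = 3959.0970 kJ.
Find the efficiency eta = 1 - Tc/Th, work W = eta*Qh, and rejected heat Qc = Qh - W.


eta = 1 - 311.4120/1166.1160 = 0.7329
W = 0.7329 * 3959.0970 = 2901.8177 kJ
Qc = 3959.0970 - 2901.8177 = 1057.2793 kJ

eta = 73.2949%, W = 2901.8177 kJ, Qc = 1057.2793 kJ


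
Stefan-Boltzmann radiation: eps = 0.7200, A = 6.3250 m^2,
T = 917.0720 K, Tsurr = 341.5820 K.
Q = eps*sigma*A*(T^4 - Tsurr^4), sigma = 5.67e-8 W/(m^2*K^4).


T^4 = 7.0732e+11
Tsurr^4 = 1.3614e+10
Q = 0.7200 * 5.67e-8 * 6.3250 * 6.9370e+11 = 179122.1957 W

179122.1957 W


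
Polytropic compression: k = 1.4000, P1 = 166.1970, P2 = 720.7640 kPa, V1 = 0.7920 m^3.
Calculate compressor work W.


(k-1)/k = 0.2857
(P2/P1)^exp = 1.5207
W = 3.5000 * 166.1970 * 0.7920 * (1.5207 - 1) = 239.8936 kJ

239.8936 kJ


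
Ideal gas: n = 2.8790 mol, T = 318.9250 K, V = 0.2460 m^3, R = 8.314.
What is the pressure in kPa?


P = nRT/V = 2.8790 * 8.314 * 318.9250 / 0.2460
= 7633.7907 / 0.2460 = 31031.6696 Pa = 31.0317 kPa

31.0317 kPa


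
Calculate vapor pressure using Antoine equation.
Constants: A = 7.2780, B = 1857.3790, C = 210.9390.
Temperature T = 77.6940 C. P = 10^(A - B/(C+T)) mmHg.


C+T = 288.6330
B/(C+T) = 6.4351
log10(P) = 7.2780 - 6.4351 = 0.8429
P = 10^0.8429 = 6.9648 mmHg

6.9648 mmHg


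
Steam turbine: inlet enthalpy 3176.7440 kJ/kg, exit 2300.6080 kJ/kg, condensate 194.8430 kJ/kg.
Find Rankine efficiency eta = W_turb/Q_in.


W = 876.1360 kJ/kg
Q_in = 2981.9010 kJ/kg
eta = 0.2938 = 29.3818%

eta = 29.3818%


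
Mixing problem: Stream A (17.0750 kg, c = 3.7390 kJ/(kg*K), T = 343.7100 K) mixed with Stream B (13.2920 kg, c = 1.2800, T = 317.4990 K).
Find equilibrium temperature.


num = 27345.4754
den = 80.8572
Tf = 338.1947 K

338.1947 K


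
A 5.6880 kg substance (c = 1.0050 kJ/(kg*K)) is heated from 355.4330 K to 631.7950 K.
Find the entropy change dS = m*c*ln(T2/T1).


T2/T1 = 1.7775
ln(T2/T1) = 0.5752
dS = 5.6880 * 1.0050 * 0.5752 = 3.2883 kJ/K

3.2883 kJ/K


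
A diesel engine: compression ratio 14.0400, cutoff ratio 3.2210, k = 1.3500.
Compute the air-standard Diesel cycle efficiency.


r^(k-1) = 2.5210
rc^k = 4.8505
eta = 0.4906 = 49.0602%

49.0602%


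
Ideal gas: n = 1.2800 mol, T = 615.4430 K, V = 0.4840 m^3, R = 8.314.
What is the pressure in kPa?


P = nRT/V = 1.2800 * 8.314 * 615.4430 / 0.4840
= 6549.4952 / 0.4840 = 13532.0148 Pa = 13.5320 kPa

13.5320 kPa


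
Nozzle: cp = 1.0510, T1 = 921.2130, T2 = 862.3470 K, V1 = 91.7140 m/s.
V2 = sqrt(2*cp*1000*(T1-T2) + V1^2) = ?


dT = 58.8660 K
2*cp*1000*dT = 123736.3320
V1^2 = 8411.4578
V2 = sqrt(132147.7898) = 363.5214 m/s

363.5214 m/s


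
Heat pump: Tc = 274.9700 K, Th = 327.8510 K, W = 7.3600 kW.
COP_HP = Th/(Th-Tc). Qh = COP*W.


COP = 327.8510 / 52.8810 = 6.1998
Qh = 6.1998 * 7.3600 = 45.6304 kW

COP = 6.1998, Qh = 45.6304 kW


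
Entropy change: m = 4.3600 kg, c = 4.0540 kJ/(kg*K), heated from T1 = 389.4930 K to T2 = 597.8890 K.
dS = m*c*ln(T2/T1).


T2/T1 = 1.5350
ln(T2/T1) = 0.4286
dS = 4.3600 * 4.0540 * 0.4286 = 7.5750 kJ/K

7.5750 kJ/K


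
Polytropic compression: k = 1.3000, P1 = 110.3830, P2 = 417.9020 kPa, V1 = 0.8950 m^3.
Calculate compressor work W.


(k-1)/k = 0.2308
(P2/P1)^exp = 1.3596
W = 4.3333 * 110.3830 * 0.8950 * (1.3596 - 1) = 153.9632 kJ

153.9632 kJ


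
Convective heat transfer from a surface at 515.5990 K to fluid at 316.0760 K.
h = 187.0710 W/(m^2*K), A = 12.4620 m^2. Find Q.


dT = 199.5230 K
Q = 187.0710 * 12.4620 * 199.5230 = 465143.7404 W

465143.7404 W


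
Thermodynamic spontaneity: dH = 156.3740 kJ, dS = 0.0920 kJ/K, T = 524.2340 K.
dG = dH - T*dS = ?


T*dS = 524.2340 * 0.0920 = 48.2295 kJ
dG = 156.3740 - 48.2295 = 108.1445 kJ (non-spontaneous)

dG = 108.1445 kJ, non-spontaneous


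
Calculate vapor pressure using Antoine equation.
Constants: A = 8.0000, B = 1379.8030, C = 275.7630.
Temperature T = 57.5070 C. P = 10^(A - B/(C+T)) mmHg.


C+T = 333.2700
B/(C+T) = 4.1402
log10(P) = 8.0000 - 4.1402 = 3.8598
P = 10^3.8598 = 7241.0970 mmHg

7241.0970 mmHg


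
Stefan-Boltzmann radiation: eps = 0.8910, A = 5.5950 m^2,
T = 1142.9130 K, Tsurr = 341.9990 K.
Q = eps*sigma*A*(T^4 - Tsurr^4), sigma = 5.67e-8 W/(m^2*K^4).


T^4 = 1.7063e+12
Tsurr^4 = 1.3680e+10
Q = 0.8910 * 5.67e-8 * 5.5950 * 1.6926e+12 = 478428.9958 W

478428.9958 W


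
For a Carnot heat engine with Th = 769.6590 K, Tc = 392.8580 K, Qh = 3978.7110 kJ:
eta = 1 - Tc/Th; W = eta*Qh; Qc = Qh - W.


eta = 1 - 392.8580/769.6590 = 0.4896
W = 0.4896 * 3978.7110 = 1947.8526 kJ
Qc = 3978.7110 - 1947.8526 = 2030.8584 kJ

eta = 48.9569%, W = 1947.8526 kJ, Qc = 2030.8584 kJ


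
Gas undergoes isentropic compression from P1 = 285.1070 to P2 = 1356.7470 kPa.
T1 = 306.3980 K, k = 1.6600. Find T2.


(k-1)/k = 0.3976
(P2/P1)^exp = 1.8594
T2 = 306.3980 * 1.8594 = 569.7047 K

569.7047 K


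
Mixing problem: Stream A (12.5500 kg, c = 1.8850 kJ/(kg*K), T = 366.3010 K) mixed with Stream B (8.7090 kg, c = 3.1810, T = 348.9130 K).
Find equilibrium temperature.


num = 18331.5428
den = 51.3601
Tf = 356.9220 K

356.9220 K


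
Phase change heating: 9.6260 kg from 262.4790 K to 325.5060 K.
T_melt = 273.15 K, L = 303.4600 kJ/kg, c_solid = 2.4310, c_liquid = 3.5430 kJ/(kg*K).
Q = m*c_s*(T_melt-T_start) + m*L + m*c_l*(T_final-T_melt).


Q1 (sensible, solid) = 9.6260 * 2.4310 * 10.6710 = 249.7100 kJ
Q2 (latent) = 9.6260 * 303.4600 = 2921.1060 kJ
Q3 (sensible, liquid) = 9.6260 * 3.5430 * 52.3560 = 1785.5971 kJ
Q_total = 4956.4130 kJ

4956.4130 kJ


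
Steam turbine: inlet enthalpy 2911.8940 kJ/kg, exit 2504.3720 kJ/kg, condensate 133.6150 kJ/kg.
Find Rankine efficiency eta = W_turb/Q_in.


W = 407.5220 kJ/kg
Q_in = 2778.2790 kJ/kg
eta = 0.1467 = 14.6681%

eta = 14.6681%


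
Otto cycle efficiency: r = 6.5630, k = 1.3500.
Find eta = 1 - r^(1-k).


r^(k-1) = 1.9319
eta = 1 - 1/1.9319 = 0.4824 = 48.2376%

48.2376%


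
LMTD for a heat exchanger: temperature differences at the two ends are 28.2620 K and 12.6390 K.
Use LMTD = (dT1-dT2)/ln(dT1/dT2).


dT1/dT2 = 2.2361
ln(dT1/dT2) = 0.8047
LMTD = 15.6230 / 0.8047 = 19.4139 K

19.4139 K


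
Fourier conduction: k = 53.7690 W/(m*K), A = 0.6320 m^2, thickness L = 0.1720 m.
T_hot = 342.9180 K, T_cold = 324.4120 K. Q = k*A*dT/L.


dT = 18.5060 K
Q = 53.7690 * 0.6320 * 18.5060 / 0.1720 = 3656.2270 W

3656.2270 W


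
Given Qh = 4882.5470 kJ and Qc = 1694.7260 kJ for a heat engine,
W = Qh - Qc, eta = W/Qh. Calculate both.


W = 4882.5470 - 1694.7260 = 3187.8210 kJ
eta = 3187.8210 / 4882.5470 = 0.6529 = 65.2901%

W = 3187.8210 kJ, eta = 65.2901%


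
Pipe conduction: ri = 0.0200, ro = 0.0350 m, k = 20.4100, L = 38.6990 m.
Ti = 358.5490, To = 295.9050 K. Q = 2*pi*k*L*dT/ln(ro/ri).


dT = 62.6440 K
ln(ro/ri) = 0.5596
Q = 2*pi*20.4100*38.6990*62.6440 / 0.5596 = 555535.9117 W

555535.9117 W


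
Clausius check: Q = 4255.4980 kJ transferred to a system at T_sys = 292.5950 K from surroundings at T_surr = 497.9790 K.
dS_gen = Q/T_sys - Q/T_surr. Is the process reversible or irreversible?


dS_sys = 4255.4980/292.5950 = 14.5440 kJ/K
dS_surr = -4255.4980/497.9790 = -8.5455 kJ/K
dS_gen = 14.5440 - 8.5455 = 5.9985 kJ/K (irreversible)

dS_gen = 5.9985 kJ/K, irreversible


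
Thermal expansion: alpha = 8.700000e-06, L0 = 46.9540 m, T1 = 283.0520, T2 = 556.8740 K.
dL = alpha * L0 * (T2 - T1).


dT = 273.8220 K
dL = 8.700000e-06 * 46.9540 * 273.8220 = 0.111856 m
L_final = 47.065856 m

dL = 0.111856 m


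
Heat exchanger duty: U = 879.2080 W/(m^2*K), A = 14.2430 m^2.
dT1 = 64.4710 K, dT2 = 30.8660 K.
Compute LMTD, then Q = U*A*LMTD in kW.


LMTD = 45.6242 K
Q = 879.2080 * 14.2430 * 45.6242 = 571332.2300 W = 571.3322 kW

571.3322 kW


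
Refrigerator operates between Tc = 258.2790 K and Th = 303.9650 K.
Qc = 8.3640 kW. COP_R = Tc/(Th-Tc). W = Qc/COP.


COP = 258.2790 / 45.6860 = 5.6534
W = 8.3640 / 5.6534 = 1.4795 kW

COP = 5.6534, W = 1.4795 kW


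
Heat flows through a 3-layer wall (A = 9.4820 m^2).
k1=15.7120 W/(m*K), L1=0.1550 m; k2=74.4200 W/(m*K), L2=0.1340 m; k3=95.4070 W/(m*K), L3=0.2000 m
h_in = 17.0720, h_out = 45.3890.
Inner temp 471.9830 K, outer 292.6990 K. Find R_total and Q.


R_conv_in = 1/(17.0720*9.4820) = 0.0062
R_1 = 0.1550/(15.7120*9.4820) = 0.0010
R_2 = 0.1340/(74.4200*9.4820) = 0.0002
R_3 = 0.2000/(95.4070*9.4820) = 0.0002
R_conv_out = 1/(45.3890*9.4820) = 0.0023
R_total = 0.0100 K/W
Q = 179.2840 / 0.0100 = 18014.0513 W

R_total = 0.0100 K/W, Q = 18014.0513 W


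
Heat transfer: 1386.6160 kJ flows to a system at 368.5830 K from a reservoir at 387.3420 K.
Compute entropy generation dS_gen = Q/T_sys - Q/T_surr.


dS_sys = 1386.6160/368.5830 = 3.7620 kJ/K
dS_surr = -1386.6160/387.3420 = -3.5798 kJ/K
dS_gen = 3.7620 - 3.5798 = 0.1822 kJ/K (irreversible)

dS_gen = 0.1822 kJ/K, irreversible


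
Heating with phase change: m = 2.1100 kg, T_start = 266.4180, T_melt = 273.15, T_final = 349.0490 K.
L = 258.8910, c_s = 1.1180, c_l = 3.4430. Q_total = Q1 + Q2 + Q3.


Q1 (sensible, solid) = 2.1100 * 1.1180 * 6.7320 = 15.8807 kJ
Q2 (latent) = 2.1100 * 258.8910 = 546.2600 kJ
Q3 (sensible, liquid) = 2.1100 * 3.4430 * 75.8990 = 551.3857 kJ
Q_total = 1113.5264 kJ

1113.5264 kJ


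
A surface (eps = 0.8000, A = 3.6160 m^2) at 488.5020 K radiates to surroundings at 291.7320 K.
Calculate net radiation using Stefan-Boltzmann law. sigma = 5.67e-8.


T^4 = 5.6946e+10
Tsurr^4 = 7.2433e+09
Q = 0.8000 * 5.67e-8 * 3.6160 * 4.9703e+10 = 8152.3713 W

8152.3713 W


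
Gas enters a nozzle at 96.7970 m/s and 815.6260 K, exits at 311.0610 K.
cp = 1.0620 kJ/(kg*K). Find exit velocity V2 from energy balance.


dT = 504.5650 K
2*cp*1000*dT = 1071696.0600
V1^2 = 9369.6592
V2 = sqrt(1081065.7192) = 1039.7431 m/s

1039.7431 m/s


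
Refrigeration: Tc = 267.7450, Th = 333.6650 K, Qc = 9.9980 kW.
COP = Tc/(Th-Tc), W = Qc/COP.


COP = 267.7450 / 65.9200 = 4.0617
W = 9.9980 / 4.0617 = 2.4616 kW

COP = 4.0617, W = 2.4616 kW


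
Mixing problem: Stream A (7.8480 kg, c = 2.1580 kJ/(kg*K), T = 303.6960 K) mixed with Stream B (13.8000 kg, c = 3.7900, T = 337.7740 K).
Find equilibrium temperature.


num = 22809.6463
den = 69.2380
Tf = 329.4383 K

329.4383 K


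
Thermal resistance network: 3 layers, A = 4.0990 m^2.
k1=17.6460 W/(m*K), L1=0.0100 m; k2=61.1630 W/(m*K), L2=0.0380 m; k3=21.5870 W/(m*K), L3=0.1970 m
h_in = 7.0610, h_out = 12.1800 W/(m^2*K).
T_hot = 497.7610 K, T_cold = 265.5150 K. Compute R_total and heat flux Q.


R_conv_in = 1/(7.0610*4.0990) = 0.0346
R_1 = 0.0100/(17.6460*4.0990) = 0.0001
R_2 = 0.0380/(61.1630*4.0990) = 0.0002
R_3 = 0.1970/(21.5870*4.0990) = 0.0022
R_conv_out = 1/(12.1800*4.0990) = 0.0200
R_total = 0.0571 K/W
Q = 232.2460 / 0.0571 = 4067.6030 W

R_total = 0.0571 K/W, Q = 4067.6030 W


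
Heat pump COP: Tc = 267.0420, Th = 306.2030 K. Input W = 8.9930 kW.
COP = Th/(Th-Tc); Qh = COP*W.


COP = 306.2030 / 39.1610 = 7.8191
Qh = 7.8191 * 8.9930 = 70.3170 kW

COP = 7.8191, Qh = 70.3170 kW


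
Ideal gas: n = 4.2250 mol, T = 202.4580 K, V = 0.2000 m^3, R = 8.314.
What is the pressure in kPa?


P = nRT/V = 4.2250 * 8.314 * 202.4580 / 0.2000
= 7111.6713 / 0.2000 = 35558.3565 Pa = 35.5584 kPa

35.5584 kPa


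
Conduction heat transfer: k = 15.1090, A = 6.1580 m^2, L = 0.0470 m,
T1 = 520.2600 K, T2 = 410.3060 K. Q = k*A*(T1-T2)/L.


dT = 109.9540 K
Q = 15.1090 * 6.1580 * 109.9540 / 0.0470 = 217664.9899 W

217664.9899 W


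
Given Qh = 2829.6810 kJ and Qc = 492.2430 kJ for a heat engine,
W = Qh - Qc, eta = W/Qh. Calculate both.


W = 2829.6810 - 492.2430 = 2337.4380 kJ
eta = 2337.4380 / 2829.6810 = 0.8260 = 82.6043%

W = 2337.4380 kJ, eta = 82.6043%


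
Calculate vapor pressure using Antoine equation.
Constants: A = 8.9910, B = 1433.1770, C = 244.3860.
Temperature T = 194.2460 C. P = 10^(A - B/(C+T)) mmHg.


C+T = 438.6320
B/(C+T) = 3.2674
log10(P) = 8.9910 - 3.2674 = 5.7236
P = 10^5.7236 = 529201.3788 mmHg

529201.3788 mmHg


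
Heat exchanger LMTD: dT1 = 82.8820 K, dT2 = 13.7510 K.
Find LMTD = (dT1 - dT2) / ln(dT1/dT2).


dT1/dT2 = 6.0273
ln(dT1/dT2) = 1.7963
LMTD = 69.1310 / 1.7963 = 38.4851 K

38.4851 K


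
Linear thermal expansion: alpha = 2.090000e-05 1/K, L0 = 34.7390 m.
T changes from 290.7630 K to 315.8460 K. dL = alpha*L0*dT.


dT = 25.0830 K
dL = 2.090000e-05 * 34.7390 * 25.0830 = 0.018211 m
L_final = 34.757211 m

dL = 0.018211 m


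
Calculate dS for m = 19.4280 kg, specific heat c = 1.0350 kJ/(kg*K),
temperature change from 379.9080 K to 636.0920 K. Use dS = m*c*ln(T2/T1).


T2/T1 = 1.6743
ln(T2/T1) = 0.5154
dS = 19.4280 * 1.0350 * 0.5154 = 10.3639 kJ/K

10.3639 kJ/K


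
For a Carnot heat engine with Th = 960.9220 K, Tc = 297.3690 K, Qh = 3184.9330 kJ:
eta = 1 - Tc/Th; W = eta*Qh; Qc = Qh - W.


eta = 1 - 297.3690/960.9220 = 0.6905
W = 0.6905 * 3184.9330 = 2199.3167 kJ
Qc = 3184.9330 - 2199.3167 = 985.6163 kJ

eta = 69.0538%, W = 2199.3167 kJ, Qc = 985.6163 kJ


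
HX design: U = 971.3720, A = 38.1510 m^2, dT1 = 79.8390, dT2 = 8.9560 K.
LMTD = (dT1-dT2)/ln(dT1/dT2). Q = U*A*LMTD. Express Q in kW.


LMTD = 32.4009 K
Q = 971.3720 * 38.1510 * 32.4009 = 1200737.6573 W = 1200.7377 kW

1200.7377 kW


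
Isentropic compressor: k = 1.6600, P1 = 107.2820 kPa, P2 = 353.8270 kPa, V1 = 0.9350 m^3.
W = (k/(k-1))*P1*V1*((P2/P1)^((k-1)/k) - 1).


(k-1)/k = 0.3976
(P2/P1)^exp = 1.6072
W = 2.5152 * 107.2820 * 0.9350 * (1.6072 - 1) = 153.1792 kJ

153.1792 kJ


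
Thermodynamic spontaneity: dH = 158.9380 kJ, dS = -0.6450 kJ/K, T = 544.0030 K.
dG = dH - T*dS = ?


T*dS = 544.0030 * -0.6450 = -350.8819 kJ
dG = 158.9380 + 350.8819 = 509.8199 kJ (non-spontaneous)

dG = 509.8199 kJ, non-spontaneous


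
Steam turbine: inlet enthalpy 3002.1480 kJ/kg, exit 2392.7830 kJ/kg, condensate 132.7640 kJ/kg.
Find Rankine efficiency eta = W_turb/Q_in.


W = 609.3650 kJ/kg
Q_in = 2869.3840 kJ/kg
eta = 0.2124 = 21.2368%

eta = 21.2368%


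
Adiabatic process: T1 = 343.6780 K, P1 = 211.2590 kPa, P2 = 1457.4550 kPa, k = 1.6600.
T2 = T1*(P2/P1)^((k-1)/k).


(k-1)/k = 0.3976
(P2/P1)^exp = 2.1552
T2 = 343.6780 * 2.1552 = 740.7003 K

740.7003 K


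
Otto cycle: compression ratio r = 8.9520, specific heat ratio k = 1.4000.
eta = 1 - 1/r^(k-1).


r^(k-1) = 2.4031
eta = 1 - 1/2.4031 = 0.5839 = 58.3867%

58.3867%


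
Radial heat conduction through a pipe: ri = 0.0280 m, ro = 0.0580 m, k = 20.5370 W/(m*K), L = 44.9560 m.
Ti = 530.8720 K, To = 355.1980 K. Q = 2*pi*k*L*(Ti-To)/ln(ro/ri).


dT = 175.6740 K
ln(ro/ri) = 0.7282
Q = 2*pi*20.5370*44.9560*175.6740 / 0.7282 = 1399388.7837 W

1399388.7837 W


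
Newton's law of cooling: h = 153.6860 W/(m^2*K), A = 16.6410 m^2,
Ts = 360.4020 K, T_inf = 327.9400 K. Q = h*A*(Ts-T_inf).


dT = 32.4620 K
Q = 153.6860 * 16.6410 * 32.4620 = 83021.1990 W

83021.1990 W


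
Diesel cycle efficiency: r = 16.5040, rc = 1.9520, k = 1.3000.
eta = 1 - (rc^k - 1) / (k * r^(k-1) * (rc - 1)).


r^(k-1) = 2.3189
rc^k = 2.3857
eta = 0.5171 = 51.7135%

51.7135%


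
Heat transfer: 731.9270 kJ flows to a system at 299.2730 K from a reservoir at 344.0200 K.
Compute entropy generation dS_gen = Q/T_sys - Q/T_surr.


dS_sys = 731.9270/299.2730 = 2.4457 kJ/K
dS_surr = -731.9270/344.0200 = -2.1276 kJ/K
dS_gen = 2.4457 - 2.1276 = 0.3181 kJ/K (irreversible)

dS_gen = 0.3181 kJ/K, irreversible


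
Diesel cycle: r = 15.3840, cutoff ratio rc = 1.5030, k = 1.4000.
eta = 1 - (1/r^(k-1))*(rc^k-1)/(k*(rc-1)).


r^(k-1) = 2.9842
rc^k = 1.7691
eta = 0.6340 = 63.4038%

63.4038%


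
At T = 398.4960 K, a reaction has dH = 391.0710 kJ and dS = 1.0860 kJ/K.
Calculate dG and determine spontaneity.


T*dS = 398.4960 * 1.0860 = 432.7667 kJ
dG = 391.0710 - 432.7667 = -41.6957 kJ (spontaneous)

dG = -41.6957 kJ, spontaneous


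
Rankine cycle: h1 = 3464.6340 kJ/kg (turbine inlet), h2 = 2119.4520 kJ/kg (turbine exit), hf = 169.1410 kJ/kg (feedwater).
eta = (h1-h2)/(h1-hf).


W = 1345.1820 kJ/kg
Q_in = 3295.4930 kJ/kg
eta = 0.4082 = 40.8188%

eta = 40.8188%


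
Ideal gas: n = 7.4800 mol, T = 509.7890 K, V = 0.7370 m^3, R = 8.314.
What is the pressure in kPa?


P = nRT/V = 7.4800 * 8.314 * 509.7890 / 0.7370
= 31703.1254 / 0.7370 = 43016.4523 Pa = 43.0165 kPa

43.0165 kPa


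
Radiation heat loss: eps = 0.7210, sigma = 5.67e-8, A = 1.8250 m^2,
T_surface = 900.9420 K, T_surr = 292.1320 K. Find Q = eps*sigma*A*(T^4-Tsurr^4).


T^4 = 6.5885e+11
Tsurr^4 = 7.2831e+09
Q = 0.7210 * 5.67e-8 * 1.8250 * 6.5157e+11 = 48611.7208 W

48611.7208 W


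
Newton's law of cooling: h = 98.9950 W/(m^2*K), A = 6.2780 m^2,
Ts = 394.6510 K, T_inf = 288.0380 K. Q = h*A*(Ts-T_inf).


dT = 106.6130 K
Q = 98.9950 * 6.2780 * 106.6130 = 66258.9784 W

66258.9784 W


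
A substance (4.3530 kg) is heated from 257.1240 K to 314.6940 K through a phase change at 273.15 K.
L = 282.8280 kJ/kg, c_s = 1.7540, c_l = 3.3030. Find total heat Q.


Q1 (sensible, solid) = 4.3530 * 1.7540 * 16.0260 = 122.3611 kJ
Q2 (latent) = 4.3530 * 282.8280 = 1231.1503 kJ
Q3 (sensible, liquid) = 4.3530 * 3.3030 * 41.5440 = 597.3179 kJ
Q_total = 1950.8293 kJ

1950.8293 kJ


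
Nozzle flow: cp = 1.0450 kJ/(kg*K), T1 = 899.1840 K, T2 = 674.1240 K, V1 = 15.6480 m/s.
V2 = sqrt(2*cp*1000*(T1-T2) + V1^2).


dT = 225.0600 K
2*cp*1000*dT = 470375.4000
V1^2 = 244.8599
V2 = sqrt(470620.2599) = 686.0177 m/s

686.0177 m/s


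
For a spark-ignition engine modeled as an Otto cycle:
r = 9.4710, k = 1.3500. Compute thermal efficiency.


r^(k-1) = 2.1965
eta = 1 - 1/2.1965 = 0.5447 = 54.4738%

54.4738%


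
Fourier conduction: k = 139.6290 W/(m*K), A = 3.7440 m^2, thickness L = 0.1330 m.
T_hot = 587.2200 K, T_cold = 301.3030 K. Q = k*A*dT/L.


dT = 285.9170 K
Q = 139.6290 * 3.7440 * 285.9170 / 0.1330 = 1123827.8883 W

1123827.8883 W


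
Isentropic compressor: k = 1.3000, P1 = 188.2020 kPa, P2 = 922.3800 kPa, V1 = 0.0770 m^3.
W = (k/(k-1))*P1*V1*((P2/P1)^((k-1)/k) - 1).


(k-1)/k = 0.2308
(P2/P1)^exp = 1.4431
W = 4.3333 * 188.2020 * 0.0770 * (1.4431 - 1) = 27.8253 kJ

27.8253 kJ


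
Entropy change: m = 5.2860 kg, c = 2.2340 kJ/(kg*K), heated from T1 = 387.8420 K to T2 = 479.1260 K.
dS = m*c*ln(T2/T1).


T2/T1 = 1.2354
ln(T2/T1) = 0.2114
dS = 5.2860 * 2.2340 * 0.2114 = 2.4960 kJ/K

2.4960 kJ/K


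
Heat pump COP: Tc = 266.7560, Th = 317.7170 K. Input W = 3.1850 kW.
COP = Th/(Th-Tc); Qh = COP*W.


COP = 317.7170 / 50.9610 = 6.2345
Qh = 6.2345 * 3.1850 = 19.8569 kW

COP = 6.2345, Qh = 19.8569 kW


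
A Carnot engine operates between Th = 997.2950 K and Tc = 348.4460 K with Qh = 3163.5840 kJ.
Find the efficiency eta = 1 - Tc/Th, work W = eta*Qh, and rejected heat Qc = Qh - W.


eta = 1 - 348.4460/997.2950 = 0.6506
W = 0.6506 * 3163.5840 = 2058.2559 kJ
Qc = 3163.5840 - 2058.2559 = 1105.3281 kJ

eta = 65.0609%, W = 2058.2559 kJ, Qc = 1105.3281 kJ


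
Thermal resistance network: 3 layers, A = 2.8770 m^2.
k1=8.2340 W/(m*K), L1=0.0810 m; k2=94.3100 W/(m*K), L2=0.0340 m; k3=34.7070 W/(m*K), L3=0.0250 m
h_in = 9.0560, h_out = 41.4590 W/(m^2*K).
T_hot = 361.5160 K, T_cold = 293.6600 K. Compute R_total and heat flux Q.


R_conv_in = 1/(9.0560*2.8770) = 0.0384
R_1 = 0.0810/(8.2340*2.8770) = 0.0034
R_2 = 0.0340/(94.3100*2.8770) = 0.0001
R_3 = 0.0250/(34.7070*2.8770) = 0.0003
R_conv_out = 1/(41.4590*2.8770) = 0.0084
R_total = 0.0506 K/W
Q = 67.8560 / 0.0506 = 1342.0774 W

R_total = 0.0506 K/W, Q = 1342.0774 W


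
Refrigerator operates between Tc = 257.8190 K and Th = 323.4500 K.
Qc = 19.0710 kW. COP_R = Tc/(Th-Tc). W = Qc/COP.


COP = 257.8190 / 65.6310 = 3.9283
W = 19.0710 / 3.9283 = 4.8548 kW

COP = 3.9283, W = 4.8548 kW


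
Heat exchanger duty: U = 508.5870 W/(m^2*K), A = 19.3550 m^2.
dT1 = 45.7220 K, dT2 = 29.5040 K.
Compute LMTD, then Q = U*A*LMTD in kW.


LMTD = 37.0229 K
Q = 508.5870 * 19.3550 * 37.0229 = 364441.9309 W = 364.4419 kW

364.4419 kW


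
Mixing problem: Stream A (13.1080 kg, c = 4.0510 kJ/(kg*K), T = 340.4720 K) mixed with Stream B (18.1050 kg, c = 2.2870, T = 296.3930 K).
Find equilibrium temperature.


num = 30351.7247
den = 94.5066
Tf = 321.1597 K

321.1597 K


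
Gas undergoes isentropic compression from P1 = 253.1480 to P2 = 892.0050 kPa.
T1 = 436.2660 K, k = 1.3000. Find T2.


(k-1)/k = 0.2308
(P2/P1)^exp = 1.3373
T2 = 436.2660 * 1.3373 = 583.4189 K

583.4189 K


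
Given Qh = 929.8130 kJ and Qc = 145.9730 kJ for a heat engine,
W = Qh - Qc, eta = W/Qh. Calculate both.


W = 929.8130 - 145.9730 = 783.8400 kJ
eta = 783.8400 / 929.8130 = 0.8430 = 84.3008%

W = 783.8400 kJ, eta = 84.3008%


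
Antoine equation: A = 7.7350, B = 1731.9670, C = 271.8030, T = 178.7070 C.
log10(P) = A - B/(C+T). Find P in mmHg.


C+T = 450.5100
B/(C+T) = 3.8445
log10(P) = 7.7350 - 3.8445 = 3.8905
P = 10^3.8905 = 7772.1558 mmHg

7772.1558 mmHg


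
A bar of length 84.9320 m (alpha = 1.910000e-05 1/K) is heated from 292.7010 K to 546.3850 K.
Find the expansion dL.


dT = 253.6840 K
dL = 1.910000e-05 * 84.9320 * 253.6840 = 0.411526 m
L_final = 85.343526 m

dL = 0.411526 m


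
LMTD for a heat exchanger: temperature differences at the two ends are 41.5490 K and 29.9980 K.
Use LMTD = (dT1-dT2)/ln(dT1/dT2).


dT1/dT2 = 1.3851
ln(dT1/dT2) = 0.3257
LMTD = 11.5510 / 0.3257 = 35.4605 K

35.4605 K


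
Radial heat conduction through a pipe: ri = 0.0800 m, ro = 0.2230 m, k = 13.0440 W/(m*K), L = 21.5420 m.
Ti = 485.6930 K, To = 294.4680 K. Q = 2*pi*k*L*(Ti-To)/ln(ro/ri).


dT = 191.2250 K
ln(ro/ri) = 1.0251
Q = 2*pi*13.0440*21.5420*191.2250 / 1.0251 = 329333.5639 W

329333.5639 W


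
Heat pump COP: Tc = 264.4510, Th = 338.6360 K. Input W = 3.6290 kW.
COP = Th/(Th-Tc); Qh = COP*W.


COP = 338.6360 / 74.1850 = 4.5648
Qh = 4.5648 * 3.6290 = 16.5655 kW

COP = 4.5648, Qh = 16.5655 kW


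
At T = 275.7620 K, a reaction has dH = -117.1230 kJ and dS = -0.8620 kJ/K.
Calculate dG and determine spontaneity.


T*dS = 275.7620 * -0.8620 = -237.7068 kJ
dG = -117.1230 + 237.7068 = 120.5838 kJ (non-spontaneous)

dG = 120.5838 kJ, non-spontaneous


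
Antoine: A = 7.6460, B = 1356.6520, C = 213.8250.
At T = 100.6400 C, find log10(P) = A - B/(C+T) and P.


C+T = 314.4650
B/(C+T) = 4.3142
log10(P) = 7.6460 - 4.3142 = 3.3318
P = 10^3.3318 = 2147.0444 mmHg

2147.0444 mmHg


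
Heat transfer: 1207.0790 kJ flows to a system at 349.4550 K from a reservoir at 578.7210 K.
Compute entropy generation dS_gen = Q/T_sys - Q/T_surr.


dS_sys = 1207.0790/349.4550 = 3.4542 kJ/K
dS_surr = -1207.0790/578.7210 = -2.0858 kJ/K
dS_gen = 3.4542 - 2.0858 = 1.3684 kJ/K (irreversible)

dS_gen = 1.3684 kJ/K, irreversible


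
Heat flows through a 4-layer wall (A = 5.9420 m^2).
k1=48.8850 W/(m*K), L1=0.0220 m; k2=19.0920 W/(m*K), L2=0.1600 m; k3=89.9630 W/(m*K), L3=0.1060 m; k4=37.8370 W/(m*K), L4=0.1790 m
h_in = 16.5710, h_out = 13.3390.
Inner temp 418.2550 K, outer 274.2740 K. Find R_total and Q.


R_conv_in = 1/(16.5710*5.9420) = 0.0102
R_1 = 0.0220/(48.8850*5.9420) = 7.5738e-05
R_2 = 0.1600/(19.0920*5.9420) = 0.0014
R_3 = 0.1060/(89.9630*5.9420) = 0.0002
R_4 = 0.1790/(37.8370*5.9420) = 0.0008
R_conv_out = 1/(13.3390*5.9420) = 0.0126
R_total = 0.0253 K/W
Q = 143.9810 / 0.0253 = 5701.5103 W

R_total = 0.0253 K/W, Q = 5701.5103 W


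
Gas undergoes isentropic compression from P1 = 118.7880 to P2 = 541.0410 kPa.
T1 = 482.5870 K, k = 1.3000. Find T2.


(k-1)/k = 0.2308
(P2/P1)^exp = 1.4189
T2 = 482.5870 * 1.4189 = 684.7426 K

684.7426 K


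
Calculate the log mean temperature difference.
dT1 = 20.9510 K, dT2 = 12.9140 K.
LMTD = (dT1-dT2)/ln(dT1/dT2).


dT1/dT2 = 1.6223
ln(dT1/dT2) = 0.4839
LMTD = 8.0370 / 0.4839 = 16.6097 K

16.6097 K


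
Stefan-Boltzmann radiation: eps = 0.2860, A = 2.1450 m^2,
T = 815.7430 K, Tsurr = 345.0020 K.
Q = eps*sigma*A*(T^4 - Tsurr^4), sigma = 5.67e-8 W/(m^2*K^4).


T^4 = 4.4281e+11
Tsurr^4 = 1.4167e+10
Q = 0.2860 * 5.67e-8 * 2.1450 * 4.2864e+11 = 14909.6591 W

14909.6591 W


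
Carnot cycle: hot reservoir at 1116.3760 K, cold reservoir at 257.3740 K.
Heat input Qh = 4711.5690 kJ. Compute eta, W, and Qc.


eta = 1 - 257.3740/1116.3760 = 0.7695
W = 0.7695 * 4711.5690 = 3625.3441 kJ
Qc = 4711.5690 - 3625.3441 = 1086.2249 kJ

eta = 76.9456%, W = 3625.3441 kJ, Qc = 1086.2249 kJ


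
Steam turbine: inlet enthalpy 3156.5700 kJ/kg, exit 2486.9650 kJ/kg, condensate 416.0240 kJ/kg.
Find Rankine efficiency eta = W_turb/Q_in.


W = 669.6050 kJ/kg
Q_in = 2740.5460 kJ/kg
eta = 0.2443 = 24.4333%

eta = 24.4333%


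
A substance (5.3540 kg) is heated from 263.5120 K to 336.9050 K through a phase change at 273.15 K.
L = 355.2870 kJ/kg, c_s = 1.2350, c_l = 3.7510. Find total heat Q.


Q1 (sensible, solid) = 5.3540 * 1.2350 * 9.6380 = 63.7283 kJ
Q2 (latent) = 5.3540 * 355.2870 = 1902.2066 kJ
Q3 (sensible, liquid) = 5.3540 * 3.7510 * 63.7550 = 1280.3824 kJ
Q_total = 3246.3172 kJ

3246.3172 kJ


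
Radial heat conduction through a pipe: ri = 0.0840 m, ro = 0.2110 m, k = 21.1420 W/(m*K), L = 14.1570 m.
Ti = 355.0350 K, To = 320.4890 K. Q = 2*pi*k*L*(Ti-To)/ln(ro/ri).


dT = 34.5460 K
ln(ro/ri) = 0.9210
Q = 2*pi*21.1420*14.1570*34.5460 / 0.9210 = 70536.8103 W

70536.8103 W


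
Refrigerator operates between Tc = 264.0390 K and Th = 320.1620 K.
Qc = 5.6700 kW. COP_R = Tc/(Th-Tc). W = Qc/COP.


COP = 264.0390 / 56.1230 = 4.7046
W = 5.6700 / 4.7046 = 1.2052 kW

COP = 4.7046, W = 1.2052 kW


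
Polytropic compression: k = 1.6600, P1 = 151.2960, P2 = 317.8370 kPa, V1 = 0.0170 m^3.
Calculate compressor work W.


(k-1)/k = 0.3976
(P2/P1)^exp = 1.3433
W = 2.5152 * 151.2960 * 0.0170 * (1.3433 - 1) = 2.2208 kJ

2.2208 kJ


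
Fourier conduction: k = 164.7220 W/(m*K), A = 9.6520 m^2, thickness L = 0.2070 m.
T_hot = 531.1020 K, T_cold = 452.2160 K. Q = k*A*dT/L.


dT = 78.8860 K
Q = 164.7220 * 9.6520 * 78.8860 / 0.2070 = 605896.5920 W

605896.5920 W


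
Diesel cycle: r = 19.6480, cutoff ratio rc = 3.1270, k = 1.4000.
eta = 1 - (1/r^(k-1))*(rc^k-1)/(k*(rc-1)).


r^(k-1) = 3.2910
rc^k = 4.9338
eta = 0.5986 = 59.8592%

59.8592%


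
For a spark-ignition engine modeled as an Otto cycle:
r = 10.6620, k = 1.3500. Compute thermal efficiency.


r^(k-1) = 2.2895
eta = 1 - 1/2.2895 = 0.5632 = 56.3226%

56.3226%


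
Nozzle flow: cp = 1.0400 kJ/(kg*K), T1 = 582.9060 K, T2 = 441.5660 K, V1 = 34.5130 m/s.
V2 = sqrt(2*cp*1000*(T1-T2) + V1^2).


dT = 141.3400 K
2*cp*1000*dT = 293987.2000
V1^2 = 1191.1472
V2 = sqrt(295178.3472) = 543.3032 m/s

543.3032 m/s


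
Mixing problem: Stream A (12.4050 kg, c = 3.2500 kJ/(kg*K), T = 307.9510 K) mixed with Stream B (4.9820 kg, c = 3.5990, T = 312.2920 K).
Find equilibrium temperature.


num = 18014.8931
den = 58.2465
Tf = 309.2873 K

309.2873 K


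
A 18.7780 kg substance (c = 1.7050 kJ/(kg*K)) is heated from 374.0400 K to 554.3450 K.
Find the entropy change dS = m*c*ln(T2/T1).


T2/T1 = 1.4820
ln(T2/T1) = 0.3934
dS = 18.7780 * 1.7050 * 0.3934 = 12.5961 kJ/K

12.5961 kJ/K


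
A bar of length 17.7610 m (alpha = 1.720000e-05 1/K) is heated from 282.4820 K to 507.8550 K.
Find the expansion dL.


dT = 225.3730 K
dL = 1.720000e-05 * 17.7610 * 225.3730 = 0.068849 m
L_final = 17.829849 m

dL = 0.068849 m


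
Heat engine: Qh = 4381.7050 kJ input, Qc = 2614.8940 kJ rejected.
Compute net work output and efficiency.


W = 4381.7050 - 2614.8940 = 1766.8110 kJ
eta = 1766.8110 / 4381.7050 = 0.4032 = 40.3225%

W = 1766.8110 kJ, eta = 40.3225%


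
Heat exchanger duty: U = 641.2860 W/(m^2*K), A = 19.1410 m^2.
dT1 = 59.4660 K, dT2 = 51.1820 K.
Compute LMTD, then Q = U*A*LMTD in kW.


LMTD = 55.2205 K
Q = 641.2860 * 19.1410 * 55.2205 = 677823.3689 W = 677.8234 kW

677.8234 kW


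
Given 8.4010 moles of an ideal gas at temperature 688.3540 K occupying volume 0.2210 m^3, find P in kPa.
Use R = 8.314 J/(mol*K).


P = nRT/V = 8.4010 * 8.314 * 688.3540 / 0.2210
= 48078.7143 / 0.2210 = 217550.7434 Pa = 217.5507 kPa

217.5507 kPa


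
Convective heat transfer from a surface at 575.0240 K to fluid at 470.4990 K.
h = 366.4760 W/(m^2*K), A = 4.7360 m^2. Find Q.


dT = 104.5250 K
Q = 366.4760 * 4.7360 * 104.5250 = 181416.7609 W

181416.7609 W


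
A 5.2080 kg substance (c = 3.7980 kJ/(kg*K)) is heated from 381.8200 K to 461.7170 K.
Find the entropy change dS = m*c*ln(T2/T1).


T2/T1 = 1.2093
ln(T2/T1) = 0.1900
dS = 5.2080 * 3.7980 * 0.1900 = 3.7583 kJ/K

3.7583 kJ/K


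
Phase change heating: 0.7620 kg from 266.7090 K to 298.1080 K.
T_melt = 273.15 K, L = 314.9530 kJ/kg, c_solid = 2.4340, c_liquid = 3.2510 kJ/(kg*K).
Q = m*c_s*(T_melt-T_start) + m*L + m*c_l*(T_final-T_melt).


Q1 (sensible, solid) = 0.7620 * 2.4340 * 6.4410 = 11.9462 kJ
Q2 (latent) = 0.7620 * 314.9530 = 239.9942 kJ
Q3 (sensible, liquid) = 0.7620 * 3.2510 * 24.9580 = 61.8275 kJ
Q_total = 313.7679 kJ

313.7679 kJ


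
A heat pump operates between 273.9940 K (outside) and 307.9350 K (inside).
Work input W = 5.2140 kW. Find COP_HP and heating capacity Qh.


COP = 307.9350 / 33.9410 = 9.0727
Qh = 9.0727 * 5.2140 = 47.3048 kW

COP = 9.0727, Qh = 47.3048 kW


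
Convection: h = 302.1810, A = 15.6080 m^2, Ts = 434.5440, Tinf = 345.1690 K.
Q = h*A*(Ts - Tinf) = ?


dT = 89.3750 K
Q = 302.1810 * 15.6080 * 89.3750 = 421531.9187 W

421531.9187 W


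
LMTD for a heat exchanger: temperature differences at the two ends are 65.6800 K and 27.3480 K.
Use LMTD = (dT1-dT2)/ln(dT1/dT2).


dT1/dT2 = 2.4016
ln(dT1/dT2) = 0.8762
LMTD = 38.3320 / 0.8762 = 43.7504 K

43.7504 K


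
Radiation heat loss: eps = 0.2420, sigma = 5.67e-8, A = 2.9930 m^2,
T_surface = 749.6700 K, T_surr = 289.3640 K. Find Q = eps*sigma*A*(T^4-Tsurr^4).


T^4 = 3.1585e+11
Tsurr^4 = 7.0110e+09
Q = 0.2420 * 5.67e-8 * 2.9930 * 3.0884e+11 = 12683.4372 W

12683.4372 W


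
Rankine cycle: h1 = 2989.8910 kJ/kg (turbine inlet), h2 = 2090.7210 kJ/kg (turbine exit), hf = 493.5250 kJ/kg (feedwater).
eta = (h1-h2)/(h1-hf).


W = 899.1700 kJ/kg
Q_in = 2496.3660 kJ/kg
eta = 0.3602 = 36.0192%

eta = 36.0192%


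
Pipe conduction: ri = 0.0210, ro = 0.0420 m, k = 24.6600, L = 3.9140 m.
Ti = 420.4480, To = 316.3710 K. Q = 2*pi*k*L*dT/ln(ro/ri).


dT = 104.0770 K
ln(ro/ri) = 0.6931
Q = 2*pi*24.6600*3.9140*104.0770 / 0.6931 = 91059.0397 W

91059.0397 W


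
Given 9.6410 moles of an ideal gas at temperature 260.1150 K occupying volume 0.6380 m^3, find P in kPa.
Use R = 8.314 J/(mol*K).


P = nRT/V = 9.6410 * 8.314 * 260.1150 / 0.6380
= 20849.5891 / 0.6380 = 32679.6067 Pa = 32.6796 kPa

32.6796 kPa


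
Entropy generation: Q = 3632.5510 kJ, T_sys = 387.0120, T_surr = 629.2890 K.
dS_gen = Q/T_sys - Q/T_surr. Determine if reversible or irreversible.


dS_sys = 3632.5510/387.0120 = 9.3861 kJ/K
dS_surr = -3632.5510/629.2890 = -5.7725 kJ/K
dS_gen = 9.3861 - 5.7725 = 3.6137 kJ/K (irreversible)

dS_gen = 3.6137 kJ/K, irreversible


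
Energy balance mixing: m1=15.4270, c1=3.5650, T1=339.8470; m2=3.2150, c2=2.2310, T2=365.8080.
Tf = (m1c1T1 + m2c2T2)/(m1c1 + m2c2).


num = 21314.4704
den = 62.1699
Tf = 342.8422 K

342.8422 K


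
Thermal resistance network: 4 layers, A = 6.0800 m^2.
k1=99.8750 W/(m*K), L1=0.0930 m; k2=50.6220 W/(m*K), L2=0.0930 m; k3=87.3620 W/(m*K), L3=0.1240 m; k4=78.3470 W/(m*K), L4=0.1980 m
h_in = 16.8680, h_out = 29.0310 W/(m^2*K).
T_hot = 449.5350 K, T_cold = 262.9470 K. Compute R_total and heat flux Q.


R_conv_in = 1/(16.8680*6.0800) = 0.0098
R_1 = 0.0930/(99.8750*6.0800) = 0.0002
R_2 = 0.0930/(50.6220*6.0800) = 0.0003
R_3 = 0.1240/(87.3620*6.0800) = 0.0002
R_4 = 0.1980/(78.3470*6.0800) = 0.0004
R_conv_out = 1/(29.0310*6.0800) = 0.0057
R_total = 0.0165 K/W
Q = 186.5880 / 0.0165 = 11294.3248 W

R_total = 0.0165 K/W, Q = 11294.3248 W


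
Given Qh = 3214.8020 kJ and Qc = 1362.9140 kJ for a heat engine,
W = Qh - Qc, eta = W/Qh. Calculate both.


W = 3214.8020 - 1362.9140 = 1851.8880 kJ
eta = 1851.8880 / 3214.8020 = 0.5761 = 57.6050%

W = 1851.8880 kJ, eta = 57.6050%


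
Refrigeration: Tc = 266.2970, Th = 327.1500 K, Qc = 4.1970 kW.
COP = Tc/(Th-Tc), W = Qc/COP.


COP = 266.2970 / 60.8530 = 4.3761
W = 4.1970 / 4.3761 = 0.9591 kW

COP = 4.3761, W = 0.9591 kW


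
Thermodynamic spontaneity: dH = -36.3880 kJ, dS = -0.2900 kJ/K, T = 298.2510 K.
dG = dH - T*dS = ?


T*dS = 298.2510 * -0.2900 = -86.4928 kJ
dG = -36.3880 + 86.4928 = 50.1048 kJ (non-spontaneous)

dG = 50.1048 kJ, non-spontaneous


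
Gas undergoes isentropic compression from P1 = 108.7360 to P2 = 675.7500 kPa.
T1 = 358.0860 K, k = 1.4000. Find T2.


(k-1)/k = 0.2857
(P2/P1)^exp = 1.6853
T2 = 358.0860 * 1.6853 = 603.4992 K

603.4992 K


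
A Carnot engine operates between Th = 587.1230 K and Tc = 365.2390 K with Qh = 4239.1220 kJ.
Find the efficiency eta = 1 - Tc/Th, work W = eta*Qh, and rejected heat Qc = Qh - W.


eta = 1 - 365.2390/587.1230 = 0.3779
W = 0.3779 * 4239.1220 = 1602.0380 kJ
Qc = 4239.1220 - 1602.0380 = 2637.0840 kJ

eta = 37.7917%, W = 1602.0380 kJ, Qc = 2637.0840 kJ


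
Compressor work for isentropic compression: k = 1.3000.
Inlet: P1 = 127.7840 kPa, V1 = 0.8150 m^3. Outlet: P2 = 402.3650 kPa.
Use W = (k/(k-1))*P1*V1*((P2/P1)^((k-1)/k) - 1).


(k-1)/k = 0.2308
(P2/P1)^exp = 1.3030
W = 4.3333 * 127.7840 * 0.8150 * (1.3030 - 1) = 136.7570 kJ

136.7570 kJ


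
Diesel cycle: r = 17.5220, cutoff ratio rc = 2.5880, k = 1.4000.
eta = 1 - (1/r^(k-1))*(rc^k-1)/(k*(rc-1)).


r^(k-1) = 3.1436
rc^k = 3.7857
eta = 0.6014 = 60.1409%

60.1409%


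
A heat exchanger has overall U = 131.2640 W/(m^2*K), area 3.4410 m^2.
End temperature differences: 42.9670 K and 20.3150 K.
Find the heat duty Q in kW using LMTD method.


LMTD = 30.2400 K
Q = 131.2640 * 3.4410 * 30.2400 = 13658.8081 W = 13.6588 kW

13.6588 kW


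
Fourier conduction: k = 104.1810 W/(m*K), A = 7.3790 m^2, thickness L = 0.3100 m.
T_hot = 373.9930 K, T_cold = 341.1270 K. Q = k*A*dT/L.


dT = 32.8660 K
Q = 104.1810 * 7.3790 * 32.8660 / 0.3100 = 81502.5486 W

81502.5486 W


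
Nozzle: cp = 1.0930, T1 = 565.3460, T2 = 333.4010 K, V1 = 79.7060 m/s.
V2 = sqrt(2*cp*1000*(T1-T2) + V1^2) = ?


dT = 231.9450 K
2*cp*1000*dT = 507031.7700
V1^2 = 6353.0464
V2 = sqrt(513384.8164) = 716.5088 m/s

716.5088 m/s


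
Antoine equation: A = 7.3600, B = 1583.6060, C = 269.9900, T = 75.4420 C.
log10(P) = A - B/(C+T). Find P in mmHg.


C+T = 345.4320
B/(C+T) = 4.5844
log10(P) = 7.3600 - 4.5844 = 2.7756
P = 10^2.7756 = 596.4557 mmHg

596.4557 mmHg


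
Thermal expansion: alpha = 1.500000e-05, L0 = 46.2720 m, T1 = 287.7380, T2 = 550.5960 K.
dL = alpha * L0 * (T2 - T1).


dT = 262.8580 K
dL = 1.500000e-05 * 46.2720 * 262.8580 = 0.182444 m
L_final = 46.454444 m

dL = 0.182444 m


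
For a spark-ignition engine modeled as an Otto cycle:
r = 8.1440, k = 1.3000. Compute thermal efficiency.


r^(k-1) = 1.8761
eta = 1 - 1/1.8761 = 0.4670 = 46.6974%

46.6974%


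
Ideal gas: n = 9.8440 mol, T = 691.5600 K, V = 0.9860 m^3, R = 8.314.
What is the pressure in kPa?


P = nRT/V = 9.8440 * 8.314 * 691.5600 / 0.9860
= 56599.3561 / 0.9860 = 57402.9981 Pa = 57.4030 kPa

57.4030 kPa


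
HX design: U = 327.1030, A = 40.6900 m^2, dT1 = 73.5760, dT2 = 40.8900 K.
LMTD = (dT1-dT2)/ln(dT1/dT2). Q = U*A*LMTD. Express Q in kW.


LMTD = 55.6421 K
Q = 327.1030 * 40.6900 * 55.6421 = 740585.8224 W = 740.5858 kW

740.5858 kW


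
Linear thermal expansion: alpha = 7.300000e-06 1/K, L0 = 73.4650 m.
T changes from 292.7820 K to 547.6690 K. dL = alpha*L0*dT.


dT = 254.8870 K
dL = 7.300000e-06 * 73.4650 * 254.8870 = 0.136694 m
L_final = 73.601694 m

dL = 0.136694 m


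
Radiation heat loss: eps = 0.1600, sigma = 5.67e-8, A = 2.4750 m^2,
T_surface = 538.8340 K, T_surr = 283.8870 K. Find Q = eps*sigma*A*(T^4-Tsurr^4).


T^4 = 8.4299e+10
Tsurr^4 = 6.4950e+09
Q = 0.1600 * 5.67e-8 * 2.4750 * 7.7803e+10 = 1746.9371 W

1746.9371 W


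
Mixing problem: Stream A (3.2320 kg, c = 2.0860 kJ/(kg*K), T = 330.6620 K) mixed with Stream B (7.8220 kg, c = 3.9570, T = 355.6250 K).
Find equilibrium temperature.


num = 13236.4893
den = 37.6936
Tf = 351.1601 K

351.1601 K


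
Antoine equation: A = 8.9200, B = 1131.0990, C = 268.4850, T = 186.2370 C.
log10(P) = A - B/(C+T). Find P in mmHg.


C+T = 454.7220
B/(C+T) = 2.4875
log10(P) = 8.9200 - 2.4875 = 6.4325
P = 10^6.4325 = 2707374.4509 mmHg

2707374.4509 mmHg


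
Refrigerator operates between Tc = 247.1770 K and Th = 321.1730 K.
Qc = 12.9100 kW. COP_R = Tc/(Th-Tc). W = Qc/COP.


COP = 247.1770 / 73.9960 = 3.3404
W = 12.9100 / 3.3404 = 3.8648 kW

COP = 3.3404, W = 3.8648 kW


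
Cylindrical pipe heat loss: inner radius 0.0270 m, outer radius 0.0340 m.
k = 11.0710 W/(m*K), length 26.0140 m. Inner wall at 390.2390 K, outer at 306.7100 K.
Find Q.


dT = 83.5290 K
ln(ro/ri) = 0.2305
Q = 2*pi*11.0710*26.0140*83.5290 / 0.2305 = 655685.5813 W

655685.5813 W


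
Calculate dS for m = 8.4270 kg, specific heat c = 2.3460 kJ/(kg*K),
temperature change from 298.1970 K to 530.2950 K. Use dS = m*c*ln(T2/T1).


T2/T1 = 1.7783
ln(T2/T1) = 0.5757
dS = 8.4270 * 2.3460 * 0.5757 = 11.3810 kJ/K

11.3810 kJ/K


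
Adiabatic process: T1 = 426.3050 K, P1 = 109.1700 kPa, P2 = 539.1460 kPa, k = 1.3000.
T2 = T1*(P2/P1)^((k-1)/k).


(k-1)/k = 0.2308
(P2/P1)^exp = 1.4456
T2 = 426.3050 * 1.4456 = 616.2865 K

616.2865 K


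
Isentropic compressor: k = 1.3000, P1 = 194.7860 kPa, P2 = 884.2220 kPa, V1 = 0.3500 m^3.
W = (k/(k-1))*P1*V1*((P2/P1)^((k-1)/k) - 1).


(k-1)/k = 0.2308
(P2/P1)^exp = 1.4178
W = 4.3333 * 194.7860 * 0.3500 * (1.4178 - 1) = 123.4299 kJ

123.4299 kJ


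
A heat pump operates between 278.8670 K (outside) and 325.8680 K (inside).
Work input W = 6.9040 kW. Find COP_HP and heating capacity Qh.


COP = 325.8680 / 47.0010 = 6.9332
Qh = 6.9332 * 6.9040 = 47.8669 kW

COP = 6.9332, Qh = 47.8669 kW


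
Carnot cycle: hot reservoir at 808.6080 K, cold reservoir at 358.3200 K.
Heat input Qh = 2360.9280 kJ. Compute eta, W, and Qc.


eta = 1 - 358.3200/808.6080 = 0.5569
W = 0.5569 * 2360.9280 = 1314.7255 kJ
Qc = 2360.9280 - 1314.7255 = 1046.2025 kJ

eta = 55.6868%, W = 1314.7255 kJ, Qc = 1046.2025 kJ


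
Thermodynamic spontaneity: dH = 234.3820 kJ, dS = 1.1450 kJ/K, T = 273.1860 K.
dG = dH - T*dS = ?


T*dS = 273.1860 * 1.1450 = 312.7980 kJ
dG = 234.3820 - 312.7980 = -78.4160 kJ (spontaneous)

dG = -78.4160 kJ, spontaneous


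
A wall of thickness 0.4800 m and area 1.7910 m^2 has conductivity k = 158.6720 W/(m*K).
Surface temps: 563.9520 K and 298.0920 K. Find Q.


dT = 265.8600 K
Q = 158.6720 * 1.7910 * 265.8600 / 0.4800 = 157401.0571 W

157401.0571 W
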